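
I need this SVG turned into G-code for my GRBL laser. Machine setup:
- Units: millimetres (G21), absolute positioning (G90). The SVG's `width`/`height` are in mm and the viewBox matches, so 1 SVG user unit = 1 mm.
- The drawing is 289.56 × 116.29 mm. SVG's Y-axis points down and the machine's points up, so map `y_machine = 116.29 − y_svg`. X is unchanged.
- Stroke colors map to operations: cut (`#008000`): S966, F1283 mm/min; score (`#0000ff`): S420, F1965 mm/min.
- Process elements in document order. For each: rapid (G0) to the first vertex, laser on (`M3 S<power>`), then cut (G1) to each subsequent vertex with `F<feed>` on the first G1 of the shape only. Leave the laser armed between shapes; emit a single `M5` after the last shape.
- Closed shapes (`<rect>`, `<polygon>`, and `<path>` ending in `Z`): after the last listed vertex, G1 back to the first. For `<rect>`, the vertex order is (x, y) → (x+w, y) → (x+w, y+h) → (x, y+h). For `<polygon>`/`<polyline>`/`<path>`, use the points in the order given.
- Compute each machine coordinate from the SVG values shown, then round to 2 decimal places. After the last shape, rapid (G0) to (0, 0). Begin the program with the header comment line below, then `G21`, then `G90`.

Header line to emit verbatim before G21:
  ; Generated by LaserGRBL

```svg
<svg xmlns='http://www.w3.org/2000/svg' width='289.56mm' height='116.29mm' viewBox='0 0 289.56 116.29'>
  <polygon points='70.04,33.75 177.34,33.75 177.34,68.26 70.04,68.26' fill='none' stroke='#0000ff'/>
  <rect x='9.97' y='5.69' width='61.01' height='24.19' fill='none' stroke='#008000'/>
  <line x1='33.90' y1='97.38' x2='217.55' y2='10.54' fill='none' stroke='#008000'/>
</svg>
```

Since the viewBox matches the mm dimensions, user units are millimetres directly. The only transform is the Y-flip y_m = 116.29 − y_svg.

Shape 1 is a rectangle drawn with `<polygon>`. Its stroke #0000ff means score at S420, F1965. After flipping Y the toolpath is (70.04,82.54) → (177.34,82.54) → (177.34,48.03) → (70.04,48.03) → (70.04,82.54), returning to the start.

Shape 2 is a rectangle drawn with `<rect>`. Its stroke #008000 means cut at S966, F1283. After flipping Y the toolpath is (9.97,110.60) → (70.98,110.60) → (70.98,86.41) → (9.97,86.41) → (9.97,110.60), returning to the start.

Shape 3 is a line segment drawn with `<line>`. Its stroke #008000 means cut at S966, F1283. After flipping Y the toolpath is (33.90,18.91) → (217.55,105.75).

; Generated by LaserGRBL
G21
G90
G0 X70.04 Y82.54
M3 S420
G1 X177.34 Y82.54 F1965
G1 X177.34 Y48.03
G1 X70.04 Y48.03
G1 X70.04 Y82.54
G0 X9.97 Y110.60
M3 S966
G1 X70.98 Y110.60 F1283
G1 X70.98 Y86.41
G1 X9.97 Y86.41
G1 X9.97 Y110.60
G0 X33.90 Y18.91
M3 S966
G1 X217.55 Y105.75 F1283
M5
G0 X0.00 Y0.00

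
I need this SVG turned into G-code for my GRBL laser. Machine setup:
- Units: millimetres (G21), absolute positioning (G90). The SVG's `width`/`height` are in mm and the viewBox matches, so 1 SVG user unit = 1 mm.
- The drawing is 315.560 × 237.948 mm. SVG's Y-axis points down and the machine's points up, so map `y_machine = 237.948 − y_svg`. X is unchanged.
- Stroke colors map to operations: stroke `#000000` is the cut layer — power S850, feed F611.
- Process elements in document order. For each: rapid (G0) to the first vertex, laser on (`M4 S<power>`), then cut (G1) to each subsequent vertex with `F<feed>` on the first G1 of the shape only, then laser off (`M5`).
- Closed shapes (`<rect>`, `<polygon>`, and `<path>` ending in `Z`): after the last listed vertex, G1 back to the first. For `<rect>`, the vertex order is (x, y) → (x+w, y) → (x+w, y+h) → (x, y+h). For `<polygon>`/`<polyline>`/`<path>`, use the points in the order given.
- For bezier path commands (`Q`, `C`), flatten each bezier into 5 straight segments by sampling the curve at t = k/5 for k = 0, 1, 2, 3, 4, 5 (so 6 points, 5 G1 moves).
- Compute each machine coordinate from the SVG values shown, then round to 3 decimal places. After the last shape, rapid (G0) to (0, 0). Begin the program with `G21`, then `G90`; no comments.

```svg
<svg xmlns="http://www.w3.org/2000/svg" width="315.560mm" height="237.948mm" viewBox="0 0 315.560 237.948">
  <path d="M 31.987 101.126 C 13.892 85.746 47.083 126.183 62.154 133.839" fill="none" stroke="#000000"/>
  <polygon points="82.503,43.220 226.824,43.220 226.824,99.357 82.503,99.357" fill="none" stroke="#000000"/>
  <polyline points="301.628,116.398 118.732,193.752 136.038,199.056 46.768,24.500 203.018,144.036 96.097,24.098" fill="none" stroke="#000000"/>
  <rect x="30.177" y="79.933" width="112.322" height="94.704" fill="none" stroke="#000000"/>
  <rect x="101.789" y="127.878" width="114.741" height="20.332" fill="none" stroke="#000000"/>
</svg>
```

G21
G90
G0 X31.987 Y136.822
M4 S850
G1 X26.729 Y140.061 F611
G1 X30.448 Y134.156
G1 X39.813 Y123.361
G1 X51.492 Y111.928
G1 X62.154 Y104.109
M5
G0 X82.503 Y194.728
M4 S850
G1 X226.824 Y194.728 F611
G1 X226.824 Y138.591
G1 X82.503 Y138.591
G1 X82.503 Y194.728
M5
G0 X301.628 Y121.550
M4 S850
G1 X118.732 Y44.196 F611
G1 X136.038 Y38.892
G1 X46.768 Y213.448
G1 X203.018 Y93.912
G1 X96.097 Y213.850
M5
G0 X30.177 Y158.015
M4 S850
G1 X142.499 Y158.015 F611
G1 X142.499 Y63.311
G1 X30.177 Y63.311
G1 X30.177 Y158.015
M5
G0 X101.789 Y110.070
M4 S850
G1 X216.530 Y110.070 F611
G1 X216.530 Y89.738
G1 X101.789 Y89.738
G1 X101.789 Y110.070
M5
G0 X0.000 Y0.000

Since the viewBox matches the mm dimensions, user units are millimetres directly. The only transform is the Y-flip y_m = 237.948 − y_svg.

Shape 1 is a cubic bezier drawn with `<path>`. Its stroke #000000 means cut at S850, F611. After flipping Y the toolpath is (31.987,136.822) → (26.729,140.061) → (30.448,134.156) → (39.813,123.361) → (51.492,111.928) → (62.154,104.109).

Shape 2 is a rectangle drawn with `<polygon>`. Its stroke #000000 means cut at S850, F611. After flipping Y the toolpath is (82.503,194.728) → (226.824,194.728) → (226.824,138.591) → (82.503,138.591) → (82.503,194.728), returning to the start.

Shape 3 is a open polyline drawn with `<polyline>`. Its stroke #000000 means cut at S850, F611. After flipping Y the toolpath is (301.628,121.550) → (118.732,44.196) → (136.038,38.892) → (46.768,213.448) → (203.018,93.912) → (96.097,213.850).

Shape 4 is a rectangle drawn with `<rect>`. Its stroke #000000 means cut at S850, F611. After flipping Y the toolpath is (30.177,158.015) → (142.499,158.015) → (142.499,63.311) → (30.177,63.311) → (30.177,158.015), returning to the start.

Shape 5 is a rectangle drawn with `<rect>`. Its stroke #000000 means cut at S850, F611. After flipping Y the toolpath is (101.789,110.070) → (216.530,110.070) → (216.530,89.738) → (101.789,89.738) → (101.789,110.070), returning to the start.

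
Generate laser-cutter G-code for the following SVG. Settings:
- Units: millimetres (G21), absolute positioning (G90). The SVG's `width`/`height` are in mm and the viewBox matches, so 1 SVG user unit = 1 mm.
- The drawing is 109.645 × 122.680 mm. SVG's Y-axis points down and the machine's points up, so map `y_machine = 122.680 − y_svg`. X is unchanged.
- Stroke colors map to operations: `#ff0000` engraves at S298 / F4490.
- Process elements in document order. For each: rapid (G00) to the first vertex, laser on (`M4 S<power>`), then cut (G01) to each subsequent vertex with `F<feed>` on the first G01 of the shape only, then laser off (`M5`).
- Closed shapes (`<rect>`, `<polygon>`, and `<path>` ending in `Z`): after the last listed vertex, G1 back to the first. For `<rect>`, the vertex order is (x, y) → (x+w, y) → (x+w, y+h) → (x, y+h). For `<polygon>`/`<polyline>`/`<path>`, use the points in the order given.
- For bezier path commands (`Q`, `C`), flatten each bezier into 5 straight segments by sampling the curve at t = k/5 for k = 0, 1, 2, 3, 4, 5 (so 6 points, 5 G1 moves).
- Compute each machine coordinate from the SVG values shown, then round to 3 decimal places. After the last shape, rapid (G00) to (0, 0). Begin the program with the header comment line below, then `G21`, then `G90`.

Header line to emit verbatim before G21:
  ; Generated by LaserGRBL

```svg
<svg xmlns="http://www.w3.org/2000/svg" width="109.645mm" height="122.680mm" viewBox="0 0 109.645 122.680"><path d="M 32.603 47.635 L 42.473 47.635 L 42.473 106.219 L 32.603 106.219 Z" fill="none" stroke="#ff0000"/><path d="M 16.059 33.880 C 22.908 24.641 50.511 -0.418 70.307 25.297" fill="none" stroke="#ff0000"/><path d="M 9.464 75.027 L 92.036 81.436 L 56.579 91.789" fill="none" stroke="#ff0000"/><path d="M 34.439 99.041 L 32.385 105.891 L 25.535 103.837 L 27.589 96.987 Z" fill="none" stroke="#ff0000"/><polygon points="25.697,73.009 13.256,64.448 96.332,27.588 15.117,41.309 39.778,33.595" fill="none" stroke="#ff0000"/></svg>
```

viewBox `0 0 109.645 122.680` with mm width/height → 1 unit = 1 mm. Flip: y_m = 122.680 − y_svg.

**Shape 1** — `<path>` rectangle, stroke `#ff0000` → engrave (S298, F4490). Machine vertices: (32.603,75.045) → (42.473,75.045) → (42.473,16.461) → (32.603,16.461) → (32.603,75.045). Closed: final G1 returns to the first vertex.

**Shape 2** — `<path>` cubic bezier, stroke `#ff0000` → engrave (S298, F4490). Control points (SVG): P0=(16.059,33.880), P1=(22.908,24.641), P2=(50.511,-0.418), P3=(70.307,25.297); sampled at t=k/5. Machine vertices: (16.059,88.800) → (22.430,95.709) → (32.412,103.218) → (44.632,108.131) → (57.721,107.252) → (70.307,97.383). Open path.

**Shape 3** — `<path>` open polyline, stroke `#ff0000` → engrave (S298, F4490). Machine vertices: (9.464,47.653) → (92.036,41.244) → (56.579,30.891). Open path.

**Shape 4** — `<path>` regular polygon, stroke `#ff0000` → engrave (S298, F4490). Machine vertices: (34.439,23.639) → (32.385,16.789) → (25.535,18.843) → (27.589,25.693) → (34.439,23.639). Closed: final G1 returns to the first vertex.

**Shape 5** — `<polygon>` closed polygon, stroke `#ff0000` → engrave (S298, F4490). Machine vertices: (25.697,49.671) → (13.256,58.232) → (96.332,95.092) → (15.117,81.371) → (39.778,89.085) → (25.697,49.671). Closed: final G1 returns to the first vertex.

; Generated by LaserGRBL
G21
G90
G00 X32.603 Y75.045
M4 S298
G01 X42.473 Y75.045 F4490
G01 X42.473 Y16.461
G01 X32.603 Y16.461
G01 X32.603 Y75.045
M5
G00 X16.059 Y88.800
M4 S298
G01 X22.430 Y95.709 F4490
G01 X32.412 Y103.218
G01 X44.632 Y108.131
G01 X57.721 Y107.252
G01 X70.307 Y97.383
M5
G00 X9.464 Y47.653
M4 S298
G01 X92.036 Y41.244 F4490
G01 X56.579 Y30.891
M5
G00 X34.439 Y23.639
M4 S298
G01 X32.385 Y16.789 F4490
G01 X25.535 Y18.843
G01 X27.589 Y25.693
G01 X34.439 Y23.639
M5
G00 X25.697 Y49.671
M4 S298
G01 X13.256 Y58.232 F4490
G01 X96.332 Y95.092
G01 X15.117 Y81.371
G01 X39.778 Y89.085
G01 X25.697 Y49.671
M5
G00 X0.000 Y0.000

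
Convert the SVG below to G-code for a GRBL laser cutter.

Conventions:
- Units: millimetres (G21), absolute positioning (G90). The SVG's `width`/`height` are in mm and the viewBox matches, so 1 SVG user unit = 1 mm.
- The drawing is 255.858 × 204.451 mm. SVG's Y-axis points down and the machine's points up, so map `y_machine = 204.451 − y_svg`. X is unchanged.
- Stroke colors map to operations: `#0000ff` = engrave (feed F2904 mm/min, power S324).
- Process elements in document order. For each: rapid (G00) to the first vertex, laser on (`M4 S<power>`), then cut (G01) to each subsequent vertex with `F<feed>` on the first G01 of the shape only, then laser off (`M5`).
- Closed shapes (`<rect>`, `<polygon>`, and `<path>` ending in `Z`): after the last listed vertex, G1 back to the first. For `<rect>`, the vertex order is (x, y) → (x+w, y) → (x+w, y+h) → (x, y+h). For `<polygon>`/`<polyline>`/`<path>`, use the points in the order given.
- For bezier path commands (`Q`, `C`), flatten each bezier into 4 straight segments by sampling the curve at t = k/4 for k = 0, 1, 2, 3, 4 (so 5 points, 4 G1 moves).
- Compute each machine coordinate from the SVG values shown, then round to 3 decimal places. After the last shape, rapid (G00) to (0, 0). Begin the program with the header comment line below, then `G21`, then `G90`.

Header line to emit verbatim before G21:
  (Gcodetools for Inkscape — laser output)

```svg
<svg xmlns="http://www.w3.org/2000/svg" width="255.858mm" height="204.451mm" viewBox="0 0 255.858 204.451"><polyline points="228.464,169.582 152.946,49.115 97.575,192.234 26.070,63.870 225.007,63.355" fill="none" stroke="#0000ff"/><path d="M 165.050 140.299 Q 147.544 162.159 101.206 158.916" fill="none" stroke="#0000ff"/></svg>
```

(Gcodetools for Inkscape — laser output)
G21
G90
G00 X228.464 Y34.869
M4 S324
G01 X152.946 Y155.336 F2904
G01 X97.575 Y12.217
G01 X26.070 Y140.581
G01 X225.007 Y141.096
M5
G00 X165.050 Y64.152
M4 S324
G01 X154.495 Y54.791 F2904
G01 X140.336 Y48.568
G01 X122.573 Y45.482
G01 X101.206 Y45.535
M5
G00 X0.000 Y0.000

Since the viewBox matches the mm dimensions, user units are millimetres directly. The only transform is the Y-flip y_m = 204.451 − y_svg.

Shape 1 is a open polyline drawn with `<polyline>`. Its stroke #0000ff means engrave at S324, F2904. After flipping Y the toolpath is (228.464,34.869) → (152.946,155.336) → (97.575,12.217) → (26.070,140.581) → (225.007,141.096).

Shape 2 is a quadratic bezier drawn with `<path>`. Its stroke #0000ff means engrave at S324, F2904. After flipping Y the toolpath is (165.050,64.152) → (154.495,54.791) → (140.336,48.568) → (122.573,45.482) → (101.206,45.535).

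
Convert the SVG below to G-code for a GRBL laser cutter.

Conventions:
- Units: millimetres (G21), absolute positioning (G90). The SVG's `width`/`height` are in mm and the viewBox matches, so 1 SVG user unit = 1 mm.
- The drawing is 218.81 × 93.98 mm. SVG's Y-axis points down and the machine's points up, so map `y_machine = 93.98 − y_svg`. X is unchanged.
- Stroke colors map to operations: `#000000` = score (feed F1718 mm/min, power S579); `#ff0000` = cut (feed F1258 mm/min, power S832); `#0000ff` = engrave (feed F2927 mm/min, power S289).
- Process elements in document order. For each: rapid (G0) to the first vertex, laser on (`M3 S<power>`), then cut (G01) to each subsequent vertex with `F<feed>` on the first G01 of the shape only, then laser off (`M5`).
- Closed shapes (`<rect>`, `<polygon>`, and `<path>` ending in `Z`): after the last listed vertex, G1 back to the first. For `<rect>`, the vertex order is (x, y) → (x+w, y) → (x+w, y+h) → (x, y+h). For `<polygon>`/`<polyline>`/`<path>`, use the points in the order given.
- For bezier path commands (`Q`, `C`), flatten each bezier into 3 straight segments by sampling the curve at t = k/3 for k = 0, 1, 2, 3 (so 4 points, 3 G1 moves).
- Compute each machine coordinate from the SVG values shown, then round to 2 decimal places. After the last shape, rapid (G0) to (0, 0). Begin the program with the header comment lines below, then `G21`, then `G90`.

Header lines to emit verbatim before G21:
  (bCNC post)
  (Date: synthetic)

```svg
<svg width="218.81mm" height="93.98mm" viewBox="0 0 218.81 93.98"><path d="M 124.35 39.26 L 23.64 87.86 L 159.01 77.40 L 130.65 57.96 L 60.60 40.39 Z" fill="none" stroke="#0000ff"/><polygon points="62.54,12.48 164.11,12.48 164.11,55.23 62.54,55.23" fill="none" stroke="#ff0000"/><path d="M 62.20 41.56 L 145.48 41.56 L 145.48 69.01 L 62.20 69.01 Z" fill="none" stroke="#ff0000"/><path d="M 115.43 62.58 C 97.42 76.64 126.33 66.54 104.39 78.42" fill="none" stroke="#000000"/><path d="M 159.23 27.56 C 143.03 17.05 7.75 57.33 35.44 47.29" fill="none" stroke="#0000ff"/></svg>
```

Since the viewBox matches the mm dimensions, user units are millimetres directly. The only transform is the Y-flip y_m = 93.98 − y_svg.

Shape 1 is a closed polygon drawn with `<path>`. Its stroke #0000ff means engrave at S289, F2927. After flipping Y the toolpath is (124.35,54.72) → (23.64,6.12) → (159.01,16.58) → (130.65,36.02) → (60.60,53.59) → (124.35,54.72), returning to the start.

Shape 2 is a rectangle drawn with `<polygon>`. Its stroke #ff0000 means cut at S832, F1258. After flipping Y the toolpath is (62.54,81.50) → (164.11,81.50) → (164.11,38.75) → (62.54,38.75) → (62.54,81.50), returning to the start.

Shape 3 is a rectangle drawn with `<path>`. Its stroke #ff0000 means cut at S832, F1258. After flipping Y the toolpath is (62.20,52.42) → (145.48,52.42) → (145.48,24.97) → (62.20,24.97) → (62.20,52.42), returning to the start.

Shape 4 is a cubic bezier drawn with `<path>`. Its stroke #000000 means score at S579, F1718. After flipping Y the toolpath is (115.43,31.40) → (109.44,23.68) → (113.00,21.82) → (104.39,15.56).

Shape 5 is a cubic bezier drawn with `<path>`. Its stroke #0000ff means engrave at S289, F2927. After flipping Y the toolpath is (159.23,66.42) → (113.78,63.74) → (51.63,49.68) → (35.44,46.69).

(bCNC post)
(Date: synthetic)
G21
G90
G0 X124.35 Y54.72
M3 S289
G01 X23.64 Y6.12 F2927
G01 X159.01 Y16.58
G01 X130.65 Y36.02
G01 X60.60 Y53.59
G01 X124.35 Y54.72
M5
G0 X62.54 Y81.50
M3 S832
G01 X164.11 Y81.50 F1258
G01 X164.11 Y38.75
G01 X62.54 Y38.75
G01 X62.54 Y81.50
M5
G0 X62.20 Y52.42
M3 S832
G01 X145.48 Y52.42 F1258
G01 X145.48 Y24.97
G01 X62.20 Y24.97
G01 X62.20 Y52.42
M5
G0 X115.43 Y31.40
M3 S579
G01 X109.44 Y23.68 F1718
G01 X113.00 Y21.82
G01 X104.39 Y15.56
M5
G0 X159.23 Y66.42
M3 S289
G01 X113.78 Y63.74 F2927
G01 X51.63 Y49.68
G01 X35.44 Y46.69
M5
G0 X0.00 Y0.00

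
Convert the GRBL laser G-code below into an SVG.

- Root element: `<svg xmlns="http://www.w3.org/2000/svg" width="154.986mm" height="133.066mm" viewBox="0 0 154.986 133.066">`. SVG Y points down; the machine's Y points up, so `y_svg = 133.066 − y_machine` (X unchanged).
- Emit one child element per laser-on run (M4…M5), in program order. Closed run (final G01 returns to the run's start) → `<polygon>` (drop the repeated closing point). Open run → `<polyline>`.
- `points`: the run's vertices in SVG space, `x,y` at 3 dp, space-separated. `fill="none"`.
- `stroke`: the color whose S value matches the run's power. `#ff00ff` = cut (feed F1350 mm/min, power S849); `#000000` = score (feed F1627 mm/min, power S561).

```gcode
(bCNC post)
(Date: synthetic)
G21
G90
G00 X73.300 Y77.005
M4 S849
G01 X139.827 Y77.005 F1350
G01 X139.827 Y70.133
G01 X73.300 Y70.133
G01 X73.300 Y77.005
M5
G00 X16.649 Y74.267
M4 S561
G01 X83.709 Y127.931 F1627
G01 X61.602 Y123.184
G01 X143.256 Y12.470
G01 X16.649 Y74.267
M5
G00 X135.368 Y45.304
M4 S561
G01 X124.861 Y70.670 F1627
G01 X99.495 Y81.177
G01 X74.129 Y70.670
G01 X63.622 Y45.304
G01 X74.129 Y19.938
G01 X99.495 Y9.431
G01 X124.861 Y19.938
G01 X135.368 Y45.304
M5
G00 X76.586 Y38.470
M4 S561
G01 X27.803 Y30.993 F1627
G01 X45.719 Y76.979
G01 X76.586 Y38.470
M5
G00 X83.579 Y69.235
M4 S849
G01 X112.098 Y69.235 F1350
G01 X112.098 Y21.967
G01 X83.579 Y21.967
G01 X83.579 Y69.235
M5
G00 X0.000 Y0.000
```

<svg xmlns="http://www.w3.org/2000/svg" width="154.986mm" height="133.066mm" viewBox="0 0 154.986 133.066">
  <polygon points="73.300,56.061 139.827,56.061 139.827,62.933 73.300,62.933" fill="none" stroke="#ff00ff"/>
  <polygon points="16.649,58.799 83.709,5.135 61.602,9.882 143.256,120.596" fill="none" stroke="#000000"/>
  <polygon points="135.368,87.762 124.861,62.396 99.495,51.889 74.129,62.396 63.622,87.762 74.129,113.128 99.495,123.635 124.861,113.128" fill="none" stroke="#000000"/>
  <polygon points="76.586,94.596 27.803,102.073 45.719,56.087" fill="none" stroke="#000000"/>
  <polygon points="83.579,63.831 112.098,63.831 112.098,111.099 83.579,111.099" fill="none" stroke="#ff00ff"/>
</svg>

Each laser-on run becomes one SVG element. Flip Y back into SVG space with y_svg = 133.066 − y_machine.

Run 1: power S849 maps to stroke `#ff00ff` (cut). The run returns to its start, so emit a `<polygon>` with points (Y-flipped): 73.300,56.061 139.827,56.061 139.827,62.933 73.300,62.933.

Run 2: power S561 maps to stroke `#000000` (score). The run returns to its start, so emit a `<polygon>` with points (Y-flipped): 16.649,58.799 83.709,5.135 61.602,9.882 143.256,120.596.

Run 3: the run's S561 means `#000000` (score). The run returns to its start, so emit a `<polygon>` with points (Y-flipped): 135.368,87.762 124.861,62.396 99.495,51.889 74.129,62.396 63.622,87.762 74.129,113.128 99.495,123.635 124.861,113.128.

Run 4: the run's S561 means `#000000` (score). The run returns to its start, so emit a `<polygon>` with points (Y-flipped): 76.586,94.596 27.803,102.073 45.719,56.087.

Run 5: the run's S849 means `#ff00ff` (cut). The run returns to its start, so emit a `<polygon>` with points (Y-flipped): 83.579,63.831 112.098,63.831 112.098,111.099 83.579,111.099.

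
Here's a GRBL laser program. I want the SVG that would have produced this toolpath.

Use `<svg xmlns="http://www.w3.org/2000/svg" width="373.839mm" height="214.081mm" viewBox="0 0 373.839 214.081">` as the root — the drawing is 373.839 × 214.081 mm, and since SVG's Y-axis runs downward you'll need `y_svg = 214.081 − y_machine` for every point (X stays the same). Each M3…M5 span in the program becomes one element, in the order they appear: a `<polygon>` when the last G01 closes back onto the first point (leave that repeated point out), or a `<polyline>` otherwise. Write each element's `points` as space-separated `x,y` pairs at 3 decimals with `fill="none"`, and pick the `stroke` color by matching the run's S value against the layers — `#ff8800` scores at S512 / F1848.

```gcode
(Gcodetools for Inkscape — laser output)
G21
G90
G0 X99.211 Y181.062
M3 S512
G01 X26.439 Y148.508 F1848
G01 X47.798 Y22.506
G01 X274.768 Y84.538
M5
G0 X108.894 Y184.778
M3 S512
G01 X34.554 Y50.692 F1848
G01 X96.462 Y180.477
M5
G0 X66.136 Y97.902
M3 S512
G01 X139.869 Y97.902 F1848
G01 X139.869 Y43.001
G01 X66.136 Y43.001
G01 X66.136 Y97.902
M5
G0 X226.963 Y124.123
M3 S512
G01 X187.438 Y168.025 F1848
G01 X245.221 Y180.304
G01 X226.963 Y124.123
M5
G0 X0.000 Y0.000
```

<svg xmlns="http://www.w3.org/2000/svg" width="373.839mm" height="214.081mm" viewBox="0 0 373.839 214.081">
  <polyline points="99.211,33.019 26.439,65.573 47.798,191.575 274.768,129.543" fill="none" stroke="#ff8800"/>
  <polyline points="108.894,29.303 34.554,163.389 96.462,33.604" fill="none" stroke="#ff8800"/>
  <polygon points="66.136,116.179 139.869,116.179 139.869,171.080 66.136,171.080" fill="none" stroke="#ff8800"/>
  <polygon points="226.963,89.958 187.438,46.056 245.221,33.777" fill="none" stroke="#ff8800"/>
</svg>

y_svg = 214.081 − y_m. Every run uses S512, so all elements get stroke `#ff8800` (score).

[1] open run; points: 99.211,33.019 26.439,65.573 47.798,191.575 274.768,129.543

[2] open run; points: 108.894,29.303 34.554,163.389 96.462,33.604

[3] closed run; points: 66.136,116.179 139.869,116.179 139.869,171.080 66.136,171.080

[4] closed run; points: 226.963,89.958 187.438,46.056 245.221,33.777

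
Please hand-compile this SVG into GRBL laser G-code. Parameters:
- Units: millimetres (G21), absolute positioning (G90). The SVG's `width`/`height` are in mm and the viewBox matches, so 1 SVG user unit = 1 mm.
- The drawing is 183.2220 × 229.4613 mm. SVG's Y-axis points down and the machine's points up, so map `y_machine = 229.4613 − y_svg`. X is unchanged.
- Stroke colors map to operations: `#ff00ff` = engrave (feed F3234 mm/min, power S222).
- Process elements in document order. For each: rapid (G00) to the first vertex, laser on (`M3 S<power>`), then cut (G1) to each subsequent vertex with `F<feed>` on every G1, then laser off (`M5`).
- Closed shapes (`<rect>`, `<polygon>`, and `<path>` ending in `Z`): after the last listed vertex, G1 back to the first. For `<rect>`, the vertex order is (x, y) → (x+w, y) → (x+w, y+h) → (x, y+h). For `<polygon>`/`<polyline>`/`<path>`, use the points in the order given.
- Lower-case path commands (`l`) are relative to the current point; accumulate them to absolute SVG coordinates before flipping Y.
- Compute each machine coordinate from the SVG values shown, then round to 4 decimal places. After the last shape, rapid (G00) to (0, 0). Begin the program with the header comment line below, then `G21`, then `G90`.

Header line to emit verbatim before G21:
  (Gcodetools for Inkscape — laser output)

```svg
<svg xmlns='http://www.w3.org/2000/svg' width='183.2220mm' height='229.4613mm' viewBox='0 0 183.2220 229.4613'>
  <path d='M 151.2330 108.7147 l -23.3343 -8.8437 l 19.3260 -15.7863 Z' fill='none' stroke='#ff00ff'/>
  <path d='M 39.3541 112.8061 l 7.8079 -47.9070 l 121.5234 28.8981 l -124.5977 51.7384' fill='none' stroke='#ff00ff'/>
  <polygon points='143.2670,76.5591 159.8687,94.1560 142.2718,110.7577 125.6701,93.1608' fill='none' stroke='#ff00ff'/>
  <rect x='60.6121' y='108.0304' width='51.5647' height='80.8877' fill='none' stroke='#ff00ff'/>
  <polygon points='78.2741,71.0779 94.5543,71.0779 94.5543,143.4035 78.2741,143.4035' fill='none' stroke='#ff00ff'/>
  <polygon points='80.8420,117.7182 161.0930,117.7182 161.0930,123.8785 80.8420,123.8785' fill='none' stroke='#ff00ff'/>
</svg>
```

(Gcodetools for Inkscape — laser output)
G21
G90
G00 X151.2330 Y120.7466
M3 S222
G1 X127.8987 Y129.5903 F3234
G1 X147.2247 Y145.3766 F3234
G1 X151.2330 Y120.7466 F3234
M5
G00 X39.3541 Y116.6552
M3 S222
G1 X47.1620 Y164.5622 F3234
G1 X168.6854 Y135.6641 F3234
G1 X44.0877 Y83.9257 F3234
M5
G00 X143.2670 Y152.9022
M3 S222
G1 X159.8687 Y135.3053 F3234
G1 X142.2718 Y118.7036 F3234
G1 X125.6701 Y136.3005 F3234
G1 X143.2670 Y152.9022 F3234
M5
G00 X60.6121 Y121.4309
M3 S222
G1 X112.1768 Y121.4309 F3234
G1 X112.1768 Y40.5432 F3234
G1 X60.6121 Y40.5432 F3234
G1 X60.6121 Y121.4309 F3234
M5
G00 X78.2741 Y158.3834
M3 S222
G1 X94.5543 Y158.3834 F3234
G1 X94.5543 Y86.0578 F3234
G1 X78.2741 Y86.0578 F3234
G1 X78.2741 Y158.3834 F3234
M5
G00 X80.8420 Y111.7431
M3 S222
G1 X161.0930 Y111.7431 F3234
G1 X161.0930 Y105.5828 F3234
G1 X80.8420 Y105.5828 F3234
G1 X80.8420 Y111.7431 F3234
M5
G00 X0.0000 Y0.0000

1 u = 1 mm; y_m = 229.4613 − y.

[1] `<path>` regular polygon, #ff00ff→engrave S222 F3234: (151.2330,120.7466) → (127.8987,129.5903) → (147.2247,145.3766) → (151.2330,120.7466) (closed)

[2] `<path>` open polyline, #ff00ff→engrave S222 F3234: (39.3541,116.6552) → (47.1620,164.5622) → (168.6854,135.6641) → (44.0877,83.9257)

[3] `<polygon>` regular polygon, #ff00ff→engrave S222 F3234: (143.2670,152.9022) → (159.8687,135.3053) → (142.2718,118.7036) → (125.6701,136.3005) → (143.2670,152.9022) (closed)

[4] `<rect>` rectangle, #ff00ff→engrave S222 F3234: (60.6121,121.4309) → (112.1768,121.4309) → (112.1768,40.5432) → (60.6121,40.5432) → (60.6121,121.4309) (closed)

[5] `<polygon>` rectangle, #ff00ff→engrave S222 F3234: (78.2741,158.3834) → (94.5543,158.3834) → (94.5543,86.0578) → (78.2741,86.0578) → (78.2741,158.3834) (closed)

[6] `<polygon>` rectangle, #ff00ff→engrave S222 F3234: (80.8420,111.7431) → (161.0930,111.7431) → (161.0930,105.5828) → (80.8420,105.5828) → (80.8420,111.7431) (closed)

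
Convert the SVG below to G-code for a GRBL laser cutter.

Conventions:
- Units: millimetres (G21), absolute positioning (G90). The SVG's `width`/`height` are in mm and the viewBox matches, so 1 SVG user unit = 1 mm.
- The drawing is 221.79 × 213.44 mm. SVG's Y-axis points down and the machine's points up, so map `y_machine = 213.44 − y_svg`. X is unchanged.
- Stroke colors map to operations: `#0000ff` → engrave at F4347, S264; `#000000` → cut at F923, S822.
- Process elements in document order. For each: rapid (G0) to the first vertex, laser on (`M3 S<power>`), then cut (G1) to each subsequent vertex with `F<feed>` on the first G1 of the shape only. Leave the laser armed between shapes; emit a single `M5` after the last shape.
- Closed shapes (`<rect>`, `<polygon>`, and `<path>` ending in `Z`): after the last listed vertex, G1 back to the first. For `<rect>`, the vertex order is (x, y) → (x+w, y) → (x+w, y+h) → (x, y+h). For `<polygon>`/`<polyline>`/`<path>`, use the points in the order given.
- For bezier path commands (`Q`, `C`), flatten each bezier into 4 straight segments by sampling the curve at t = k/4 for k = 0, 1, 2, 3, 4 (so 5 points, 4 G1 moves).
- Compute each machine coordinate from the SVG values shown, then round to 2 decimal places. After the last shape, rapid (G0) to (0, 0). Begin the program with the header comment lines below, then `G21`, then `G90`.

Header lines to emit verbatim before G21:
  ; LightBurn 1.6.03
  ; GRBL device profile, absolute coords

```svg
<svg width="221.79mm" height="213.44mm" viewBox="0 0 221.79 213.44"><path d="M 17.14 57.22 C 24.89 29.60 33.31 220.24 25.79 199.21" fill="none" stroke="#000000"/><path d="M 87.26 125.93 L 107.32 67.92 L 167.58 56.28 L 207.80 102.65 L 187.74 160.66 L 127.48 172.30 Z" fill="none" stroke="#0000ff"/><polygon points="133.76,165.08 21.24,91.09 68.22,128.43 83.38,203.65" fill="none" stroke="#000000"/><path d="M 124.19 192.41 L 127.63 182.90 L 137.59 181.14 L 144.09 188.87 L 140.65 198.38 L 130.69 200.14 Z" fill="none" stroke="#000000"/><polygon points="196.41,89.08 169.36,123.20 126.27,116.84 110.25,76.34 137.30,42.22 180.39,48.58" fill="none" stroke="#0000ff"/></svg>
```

viewBox `0 0 221.79 213.44` with mm width/height → 1 unit = 1 mm. Flip: y_m = 213.44 − y_svg.

**Shape 1** — `<path>` cubic bezier, stroke `#000000` → cut (S822, F923). Control points (SVG): P0=(17.14,57.22), P1=(24.89,29.60), P2=(33.31,220.24), P3=(25.79,199.21); sampled at t=k/4. Machine vertices: (17.14,156.22) → (22.82,142.73) → (27.19,87.70) → (28.70,31.43) → (25.79,14.23). Open path.

**Shape 2** — `<path>` regular polygon, stroke `#0000ff` → engrave (S264, F4347). Machine vertices: (87.26,87.51) → (107.32,145.52) → (167.58,157.16) → (207.80,110.79) → (187.74,52.78) → (127.48,41.14) → (87.26,87.51). Closed: final G1 returns to the first vertex.

**Shape 3** — `<polygon>` closed polygon, stroke `#000000` → cut (S822, F923). Machine vertices: (133.76,48.36) → (21.24,122.35) → (68.22,85.01) → (83.38,9.79) → (133.76,48.36). Closed: final G1 returns to the first vertex.

**Shape 4** — `<path>` regular polygon, stroke `#000000` → cut (S822, F923). Machine vertices: (124.19,21.03) → (127.63,30.54) → (137.59,32.30) → (144.09,24.57) → (140.65,15.06) → (130.69,13.30) → (124.19,21.03). Closed: final G1 returns to the first vertex.

**Shape 5** — `<polygon>` regular polygon, stroke `#0000ff` → engrave (S264, F4347). Machine vertices: (196.41,124.36) → (169.36,90.24) → (126.27,96.60) → (110.25,137.10) → (137.30,171.22) → (180.39,164.86) → (196.41,124.36). Closed: final G1 returns to the first vertex.

; LightBurn 1.6.03
; GRBL device profile, absolute coords
G21
G90
G0 X17.14 Y156.22
M3 S822
G1 X22.82 Y142.73 F923
G1 X27.19 Y87.70
G1 X28.70 Y31.43
G1 X25.79 Y14.23
G0 X87.26 Y87.51
M3 S264
G1 X107.32 Y145.52 F4347
G1 X167.58 Y157.16
G1 X207.80 Y110.79
G1 X187.74 Y52.78
G1 X127.48 Y41.14
G1 X87.26 Y87.51
G0 X133.76 Y48.36
M3 S822
G1 X21.24 Y122.35 F923
G1 X68.22 Y85.01
G1 X83.38 Y9.79
G1 X133.76 Y48.36
G0 X124.19 Y21.03
M3 S822
G1 X127.63 Y30.54 F923
G1 X137.59 Y32.30
G1 X144.09 Y24.57
G1 X140.65 Y15.06
G1 X130.69 Y13.30
G1 X124.19 Y21.03
G0 X196.41 Y124.36
M3 S264
G1 X169.36 Y90.24 F4347
G1 X126.27 Y96.60
G1 X110.25 Y137.10
G1 X137.30 Y171.22
G1 X180.39 Y164.86
G1 X196.41 Y124.36
M5
G0 X0.00 Y0.00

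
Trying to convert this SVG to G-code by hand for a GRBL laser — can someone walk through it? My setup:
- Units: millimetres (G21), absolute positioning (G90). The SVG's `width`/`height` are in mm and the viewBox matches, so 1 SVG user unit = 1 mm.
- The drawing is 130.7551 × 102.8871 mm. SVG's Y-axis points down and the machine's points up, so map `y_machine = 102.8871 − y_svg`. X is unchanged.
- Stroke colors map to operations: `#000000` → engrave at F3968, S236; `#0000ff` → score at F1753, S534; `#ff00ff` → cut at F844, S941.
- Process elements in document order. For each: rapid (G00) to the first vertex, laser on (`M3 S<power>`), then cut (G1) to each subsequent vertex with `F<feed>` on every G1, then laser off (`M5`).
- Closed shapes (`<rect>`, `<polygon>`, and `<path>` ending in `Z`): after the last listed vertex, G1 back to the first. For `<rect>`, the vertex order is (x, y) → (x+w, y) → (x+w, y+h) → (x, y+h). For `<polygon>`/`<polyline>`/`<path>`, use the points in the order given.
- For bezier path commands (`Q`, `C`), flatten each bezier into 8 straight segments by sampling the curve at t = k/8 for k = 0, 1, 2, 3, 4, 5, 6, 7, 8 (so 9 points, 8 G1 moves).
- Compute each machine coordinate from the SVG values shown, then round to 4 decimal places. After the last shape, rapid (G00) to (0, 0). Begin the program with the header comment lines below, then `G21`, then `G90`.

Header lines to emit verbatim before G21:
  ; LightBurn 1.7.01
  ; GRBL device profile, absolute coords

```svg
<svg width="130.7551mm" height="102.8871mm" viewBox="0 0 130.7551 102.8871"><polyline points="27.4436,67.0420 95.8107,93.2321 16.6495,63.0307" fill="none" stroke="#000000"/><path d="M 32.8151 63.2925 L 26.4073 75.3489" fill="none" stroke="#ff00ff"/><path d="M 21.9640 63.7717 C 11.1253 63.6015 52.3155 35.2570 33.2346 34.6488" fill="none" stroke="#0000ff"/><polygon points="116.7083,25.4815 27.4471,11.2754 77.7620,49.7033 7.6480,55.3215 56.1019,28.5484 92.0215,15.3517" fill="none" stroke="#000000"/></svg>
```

viewBox `0 0 130.7551 102.8871` with mm width/height → 1 unit = 1 mm. Flip: y_m = 102.8871 − y_svg.

**Shape 1** — `<polyline>` open polyline, stroke `#000000` → engrave (S236, F3968). Machine vertices: (27.4436,35.8451) → (95.8107,9.6550) → (16.6495,39.8564). Open path.

**Shape 2** — `<path>` line segment, stroke `#ff00ff` → cut (S941, F844). Machine vertices: (32.8151,39.5946) → (26.4073,27.5382). Open path.

**Shape 3** — `<path>` cubic bezier, stroke `#0000ff` → score (S534, F1753). Control points (SVG): P0=(21.9640,63.7717), P1=(11.1253,63.6015), P2=(52.3155,35.2570), P3=(33.2346,34.6488); sampled at t=k/8. Machine vertices: (21.9640,39.1154) → (20.1190,40.3907) → (21.8357,43.6521) → (25.7981,48.2445) → (30.6901,53.5126) → (35.1958,58.8012) → (37.9991,63.4552) → (37.7841,66.8193) → (33.2346,68.2383). Open path.

**Shape 4** — `<polygon>` closed polygon, stroke `#000000` → engrave (S236, F3968). Machine vertices: (116.7083,77.4056) → (27.4471,91.6117) → (77.7620,53.1838) → (7.6480,47.5656) → (56.1019,74.3387) → (92.0215,87.5354) → (116.7083,77.4056). Closed: final G1 returns to the first vertex.

; LightBurn 1.7.01
; GRBL device profile, absolute coords
G21
G90
G00 X27.4436 Y35.8451
M3 S236
G1 X95.8107 Y9.6550 F3968
G1 X16.6495 Y39.8564 F3968
M5
G00 X32.8151 Y39.5946
M3 S941
G1 X26.4073 Y27.5382 F844
M5
G00 X21.9640 Y39.1154
M3 S534
G1 X20.1190 Y40.3907 F1753
G1 X21.8357 Y43.6521 F1753
G1 X25.7981 Y48.2445 F1753
G1 X30.6901 Y53.5126 F1753
G1 X35.1958 Y58.8012 F1753
G1 X37.9991 Y63.4552 F1753
G1 X37.7841 Y66.8193 F1753
G1 X33.2346 Y68.2383 F1753
M5
G00 X116.7083 Y77.4056
M3 S236
G1 X27.4471 Y91.6117 F3968
G1 X77.7620 Y53.1838 F3968
G1 X7.6480 Y47.5656 F3968
G1 X56.1019 Y74.3387 F3968
G1 X92.0215 Y87.5354 F3968
G1 X116.7083 Y77.4056 F3968
M5
G00 X0.0000 Y0.0000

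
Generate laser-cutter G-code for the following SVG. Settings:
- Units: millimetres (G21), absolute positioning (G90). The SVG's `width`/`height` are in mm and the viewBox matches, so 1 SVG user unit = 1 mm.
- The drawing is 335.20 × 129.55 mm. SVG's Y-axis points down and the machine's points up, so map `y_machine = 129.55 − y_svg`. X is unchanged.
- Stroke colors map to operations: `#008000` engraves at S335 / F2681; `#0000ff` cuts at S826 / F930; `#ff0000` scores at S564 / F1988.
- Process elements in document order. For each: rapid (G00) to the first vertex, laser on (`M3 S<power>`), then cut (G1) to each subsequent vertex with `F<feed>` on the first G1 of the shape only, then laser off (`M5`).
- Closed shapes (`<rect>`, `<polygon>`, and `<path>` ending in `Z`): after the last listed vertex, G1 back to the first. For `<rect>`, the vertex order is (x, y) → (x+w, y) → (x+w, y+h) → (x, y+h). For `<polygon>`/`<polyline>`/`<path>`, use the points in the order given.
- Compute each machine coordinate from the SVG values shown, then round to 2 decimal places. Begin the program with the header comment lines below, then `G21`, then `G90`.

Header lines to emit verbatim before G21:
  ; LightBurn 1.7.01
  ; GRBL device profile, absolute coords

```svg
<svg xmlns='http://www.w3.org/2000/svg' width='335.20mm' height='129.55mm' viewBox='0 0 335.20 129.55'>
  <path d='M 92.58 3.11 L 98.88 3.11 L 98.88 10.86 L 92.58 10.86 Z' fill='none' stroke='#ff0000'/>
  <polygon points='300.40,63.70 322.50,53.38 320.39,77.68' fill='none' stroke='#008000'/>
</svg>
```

viewBox `0 0 335.20 129.55` with mm width/height → 1 unit = 1 mm. Flip: y_m = 129.55 − y_svg.

**Shape 1** — `<path>` rectangle, stroke `#ff0000` → score (S564, F1988). Machine vertices: (92.58,126.44) → (98.88,126.44) → (98.88,118.69) → (92.58,118.69) → (92.58,126.44). Closed: final G1 returns to the first vertex.

**Shape 2** — `<polygon>` regular polygon, stroke `#008000` → engrave (S335, F2681). Machine vertices: (300.40,65.85) → (322.50,76.17) → (320.39,51.87) → (300.40,65.85). Closed: final G1 returns to the first vertex.

; LightBurn 1.7.01
; GRBL device profile, absolute coords
G21
G90
G00 X92.58 Y126.44
M3 S564
G1 X98.88 Y126.44 F1988
G1 X98.88 Y118.69
G1 X92.58 Y118.69
G1 X92.58 Y126.44
M5
G00 X300.40 Y65.85
M3 S335
G1 X322.50 Y76.17 F2681
G1 X320.39 Y51.87
G1 X300.40 Y65.85
M5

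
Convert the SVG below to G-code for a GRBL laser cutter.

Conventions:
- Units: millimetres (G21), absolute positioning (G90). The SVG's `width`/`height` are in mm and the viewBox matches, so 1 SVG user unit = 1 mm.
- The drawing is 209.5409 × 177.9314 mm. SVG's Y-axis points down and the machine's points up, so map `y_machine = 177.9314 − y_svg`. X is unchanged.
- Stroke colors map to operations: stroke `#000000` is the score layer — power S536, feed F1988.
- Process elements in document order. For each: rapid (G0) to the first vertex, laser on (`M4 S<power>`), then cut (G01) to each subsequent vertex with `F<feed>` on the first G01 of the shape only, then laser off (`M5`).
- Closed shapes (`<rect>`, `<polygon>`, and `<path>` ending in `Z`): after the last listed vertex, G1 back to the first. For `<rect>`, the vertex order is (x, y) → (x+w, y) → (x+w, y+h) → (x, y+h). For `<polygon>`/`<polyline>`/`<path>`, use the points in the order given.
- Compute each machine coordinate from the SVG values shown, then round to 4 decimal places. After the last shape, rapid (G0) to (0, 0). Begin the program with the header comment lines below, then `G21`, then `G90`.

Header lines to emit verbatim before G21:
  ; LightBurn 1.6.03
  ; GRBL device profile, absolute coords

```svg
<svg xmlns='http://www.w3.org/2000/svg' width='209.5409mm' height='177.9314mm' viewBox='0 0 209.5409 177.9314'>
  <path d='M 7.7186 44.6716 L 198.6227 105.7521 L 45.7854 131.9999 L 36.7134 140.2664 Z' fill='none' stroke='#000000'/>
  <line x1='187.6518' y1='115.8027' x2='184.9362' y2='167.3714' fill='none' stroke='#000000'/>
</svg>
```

1 u = 1 mm; y_m = 177.9314 − y.

[1] `<path>` closed polygon, #000000→score S536 F1988: (7.7186,133.2598) → (198.6227,72.1793) → (45.7854,45.9315) → (36.7134,37.6650) → (7.7186,133.2598) (closed)

[2] `<line>` line segment, #000000→score S536 F1988: (187.6518,62.1287) → (184.9362,10.5600)

; LightBurn 1.6.03
; GRBL device profile, absolute coords
G21
G90
G0 X7.7186 Y133.2598
M4 S536
G01 X198.6227 Y72.1793 F1988
G01 X45.7854 Y45.9315
G01 X36.7134 Y37.6650
G01 X7.7186 Y133.2598
M5
G0 X187.6518 Y62.1287
M4 S536
G01 X184.9362 Y10.5600 F1988
M5
G0 X0.0000 Y0.0000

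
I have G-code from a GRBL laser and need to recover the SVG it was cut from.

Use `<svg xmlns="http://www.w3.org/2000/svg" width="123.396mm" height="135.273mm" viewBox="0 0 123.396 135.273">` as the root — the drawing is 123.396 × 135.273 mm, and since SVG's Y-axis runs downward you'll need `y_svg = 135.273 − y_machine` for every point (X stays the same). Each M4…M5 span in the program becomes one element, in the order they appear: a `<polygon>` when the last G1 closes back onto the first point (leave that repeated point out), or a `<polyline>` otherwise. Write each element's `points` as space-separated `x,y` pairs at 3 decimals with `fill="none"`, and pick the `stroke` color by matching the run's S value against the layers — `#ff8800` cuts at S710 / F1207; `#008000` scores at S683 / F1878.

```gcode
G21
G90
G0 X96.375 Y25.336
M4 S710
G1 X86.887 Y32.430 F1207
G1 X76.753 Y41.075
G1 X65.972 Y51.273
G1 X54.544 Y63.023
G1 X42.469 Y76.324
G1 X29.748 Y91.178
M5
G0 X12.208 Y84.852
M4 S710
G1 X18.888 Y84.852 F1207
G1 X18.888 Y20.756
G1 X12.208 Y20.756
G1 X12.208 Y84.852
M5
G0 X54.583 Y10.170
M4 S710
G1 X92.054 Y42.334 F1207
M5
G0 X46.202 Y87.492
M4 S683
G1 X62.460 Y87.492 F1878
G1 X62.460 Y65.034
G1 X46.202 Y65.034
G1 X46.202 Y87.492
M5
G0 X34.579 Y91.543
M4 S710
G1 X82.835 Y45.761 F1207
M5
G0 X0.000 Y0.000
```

y_svg = 135.273 − y_m.

[1] S710→`#ff8800` (cut); open run; points: 96.375,109.937 86.887,102.843 76.753,94.198 65.972,84.000 54.544,72.250 42.469,58.949 29.748,44.095

[2] S710→`#ff8800` (cut); closed run; points: 12.208,50.421 18.888,50.421 18.888,114.517 12.208,114.517

[3] S710→`#ff8800` (cut); open run; points: 54.583,125.103 92.054,92.939

[4] S683→`#008000` (score); closed run; points: 46.202,47.781 62.460,47.781 62.460,70.239 46.202,70.239

[5] S710→`#ff8800` (cut); open run; points: 34.579,43.730 82.835,89.512

<svg xmlns="http://www.w3.org/2000/svg" width="123.396mm" height="135.273mm" viewBox="0 0 123.396 135.273">
  <polyline points="96.375,109.937 86.887,102.843 76.753,94.198 65.972,84.000 54.544,72.250 42.469,58.949 29.748,44.095" fill="none" stroke="#ff8800"/>
  <polygon points="12.208,50.421 18.888,50.421 18.888,114.517 12.208,114.517" fill="none" stroke="#ff8800"/>
  <polyline points="54.583,125.103 92.054,92.939" fill="none" stroke="#ff8800"/>
  <polygon points="46.202,47.781 62.460,47.781 62.460,70.239 46.202,70.239" fill="none" stroke="#008000"/>
  <polyline points="34.579,43.730 82.835,89.512" fill="none" stroke="#ff8800"/>
</svg>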